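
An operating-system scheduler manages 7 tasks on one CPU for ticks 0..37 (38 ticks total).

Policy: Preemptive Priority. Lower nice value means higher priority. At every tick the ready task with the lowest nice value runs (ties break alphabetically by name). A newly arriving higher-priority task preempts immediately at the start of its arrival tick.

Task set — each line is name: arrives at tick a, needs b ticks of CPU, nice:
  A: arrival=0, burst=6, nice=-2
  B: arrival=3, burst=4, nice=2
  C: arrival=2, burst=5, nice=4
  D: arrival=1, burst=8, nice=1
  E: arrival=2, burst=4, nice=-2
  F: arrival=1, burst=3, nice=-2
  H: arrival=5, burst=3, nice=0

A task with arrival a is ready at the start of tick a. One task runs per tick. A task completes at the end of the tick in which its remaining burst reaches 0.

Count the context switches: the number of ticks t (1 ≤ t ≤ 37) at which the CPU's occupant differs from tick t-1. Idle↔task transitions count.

t=0: ready={A} → run A
t=1: ready={A,D,F} → run A
t=2: ready={A,C,D,E,F} → run A
t=3: ready={A,B,C,D,E,F} → run A
t=4: ready={A,B,C,D,E,F} → run A
t=5: ready={A,B,C,D,E,F,H} → run A
t=6: ready={B,C,D,E,F,H} → run E
t=7: ready={B,C,D,E,F,H} → run E
t=8: ready={B,C,D,E,F,H} → run E
t=9: ready={B,C,D,E,F,H} → run E
t=10: ready={B,C,D,F,H} → run F
t=11: ready={B,C,D,F,H} → run F
t=12: ready={B,C,D,F,H} → run F
t=13: ready={B,C,D,H} → run H
t=14: ready={B,C,D,H} → run H
t=15: ready={B,C,D,H} → run H
t=16: ready={B,C,D} → run D
t=17: ready={B,C,D} → run D
t=18: ready={B,C,D} → run D
t=19: ready={B,C,D} → run D
t=20: ready={B,C,D} → run D
t=21: ready={B,C,D} → run D
t=22: ready={B,C,D} → run D
t=23: ready={B,C,D} → run D
t=24: ready={B,C} → run B
t=25: ready={B,C} → run B
t=26: ready={B,C} → run B
t=27: ready={B,C} → run B
t=28: ready={C} → run C
t=29: ready={C} → run C
t=30: ready={C} → run C
t=31: ready={C} → run C
t=32: ready={C} → run C
t=33: (idle)
t=34: (idle)
t=35: (idle)
t=36: (idle)
t=37: (idle)

context switches = 7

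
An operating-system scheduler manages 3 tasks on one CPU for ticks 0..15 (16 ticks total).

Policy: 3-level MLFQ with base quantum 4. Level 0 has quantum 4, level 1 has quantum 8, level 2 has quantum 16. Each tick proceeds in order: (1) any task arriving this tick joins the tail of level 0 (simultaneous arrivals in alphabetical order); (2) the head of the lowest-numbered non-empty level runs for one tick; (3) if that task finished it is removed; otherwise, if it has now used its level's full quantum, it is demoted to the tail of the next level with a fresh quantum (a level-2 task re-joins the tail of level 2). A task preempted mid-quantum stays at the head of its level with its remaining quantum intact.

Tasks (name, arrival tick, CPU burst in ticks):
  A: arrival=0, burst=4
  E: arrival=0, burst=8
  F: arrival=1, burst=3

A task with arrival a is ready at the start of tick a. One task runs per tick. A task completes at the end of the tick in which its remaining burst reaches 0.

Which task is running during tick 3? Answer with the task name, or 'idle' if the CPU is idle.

t=0: L0/L1/L2 = AE/-/- → run A
t=1: L0/L1/L2 = AEF/-/- → run A
t=2: L0/L1/L2 = AEF/-/- → run A
t=3: L0/L1/L2 = AEF/-/- → run A
t=4: L0/L1/L2 = EF/-/- → run E
t=5: L0/L1/L2 = EF/-/- → run E
t=6: L0/L1/L2 = EF/-/- → run E
t=7: L0/L1/L2 = EF/-/- → run E
t=8: L0/L1/L2 = F/E/- → run F
t=9: L0/L1/L2 = F/E/- → run F
t=10: L0/L1/L2 = F/E/- → run F
t=11: L0/L1/L2 = -/E/- → run E
t=12: L0/L1/L2 = -/E/- → run E
t=13: L0/L1/L2 = -/E/- → run E
t=14: L0/L1/L2 = -/E/- → run E
t=15: (idle)

running at tick 3 = A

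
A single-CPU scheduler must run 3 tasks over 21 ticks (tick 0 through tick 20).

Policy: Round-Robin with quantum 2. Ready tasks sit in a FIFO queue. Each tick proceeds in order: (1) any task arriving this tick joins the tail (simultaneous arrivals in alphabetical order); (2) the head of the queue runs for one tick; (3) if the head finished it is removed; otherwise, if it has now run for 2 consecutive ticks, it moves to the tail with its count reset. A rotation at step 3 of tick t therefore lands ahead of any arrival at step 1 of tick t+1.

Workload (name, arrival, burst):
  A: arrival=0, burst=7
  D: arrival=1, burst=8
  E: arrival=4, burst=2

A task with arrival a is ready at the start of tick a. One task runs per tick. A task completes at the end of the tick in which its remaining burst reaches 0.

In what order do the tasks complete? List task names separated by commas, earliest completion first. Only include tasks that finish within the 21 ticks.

completion order = E, A, D

t=0: queue=[A] q_used=0 → run A
t=1: queue=[A,D] q_used=1 → run A
t=2: queue=[D,A] q_used=0 → run D
t=3: queue=[D,A] q_used=1 → run D
t=4: queue=[A,D,E] q_used=0 → run A
t=5: queue=[A,D,E] q_used=1 → run A
t=6: queue=[D,E,A] q_used=0 → run D
t=7: queue=[D,E,A] q_used=1 → run D
t=8: queue=[E,A,D] q_used=0 → run E
t=9: queue=[E,A,D] q_used=1 → run E
t=10: queue=[A,D] q_used=0 → run A
t=11: queue=[A,D] q_used=1 → run A
t=12: queue=[D,A] q_used=0 → run D
t=13: queue=[D,A] q_used=1 → run D
t=14: queue=[A,D] q_used=0 → run A
t=15: queue=[D] q_used=0 → run D
t=16: queue=[D] q_used=1 → run D
t=17: (idle)
t=18: (idle)
t=19: (idle)
t=20: (idle)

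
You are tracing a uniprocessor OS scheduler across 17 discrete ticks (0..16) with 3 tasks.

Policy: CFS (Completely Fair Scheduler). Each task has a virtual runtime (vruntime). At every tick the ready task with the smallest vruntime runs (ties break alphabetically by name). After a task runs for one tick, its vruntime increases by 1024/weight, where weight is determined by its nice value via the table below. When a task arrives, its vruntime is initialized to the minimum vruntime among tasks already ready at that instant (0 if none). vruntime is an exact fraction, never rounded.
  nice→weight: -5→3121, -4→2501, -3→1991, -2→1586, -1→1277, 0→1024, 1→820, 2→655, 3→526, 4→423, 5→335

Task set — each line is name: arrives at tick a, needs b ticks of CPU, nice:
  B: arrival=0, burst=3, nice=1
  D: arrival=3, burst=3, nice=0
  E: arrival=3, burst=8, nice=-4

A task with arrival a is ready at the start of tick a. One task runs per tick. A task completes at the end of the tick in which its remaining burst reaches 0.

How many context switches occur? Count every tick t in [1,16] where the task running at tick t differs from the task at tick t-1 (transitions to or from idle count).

context switches = 7

t=0: vr[B=0] → run B
t=1: vr[B=256/205] → run B
t=2: vr[B=512/205] → run B
t=3: vr[D=0 E=0] → run D
t=4: vr[D=1 E=0] → run E
t=5: vr[D=1 E=1024/2501] → run E
t=6: vr[D=1 E=2048/2501] → run E
t=7: vr[D=1 E=3072/2501] → run D
t=8: vr[D=2 E=3072/2501] → run E
t=9: vr[D=2 E=4096/2501] → run E
t=10: vr[D=2 E=5120/2501] → run D
t=11: vr[E=5120/2501] → run E
t=12: vr[E=6144/2501] → run E
t=13: vr[E=7168/2501] → run E
t=14: (idle)
t=15: (idle)
t=16: (idle)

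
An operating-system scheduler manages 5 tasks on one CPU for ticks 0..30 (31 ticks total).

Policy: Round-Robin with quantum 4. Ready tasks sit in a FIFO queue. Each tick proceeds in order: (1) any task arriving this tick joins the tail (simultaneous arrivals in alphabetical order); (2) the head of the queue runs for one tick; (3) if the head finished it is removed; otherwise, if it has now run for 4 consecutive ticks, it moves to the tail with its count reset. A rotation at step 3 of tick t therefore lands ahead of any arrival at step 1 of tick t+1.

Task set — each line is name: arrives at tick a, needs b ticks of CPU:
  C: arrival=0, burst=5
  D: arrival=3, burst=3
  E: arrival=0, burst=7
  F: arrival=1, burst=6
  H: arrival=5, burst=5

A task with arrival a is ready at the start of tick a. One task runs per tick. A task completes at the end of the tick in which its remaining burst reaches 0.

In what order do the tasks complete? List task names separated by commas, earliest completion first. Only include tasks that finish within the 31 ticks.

t=0: queue=[C,E] q_used=0 → run C
t=1: queue=[C,E,F] q_used=1 → run C
t=2: queue=[C,E,F] q_used=2 → run C
t=3: queue=[C,E,F,D] q_used=3 → run C
t=4: queue=[E,F,D,C] q_used=0 → run E
t=5: queue=[E,F,D,C,H] q_used=1 → run E
t=6: queue=[E,F,D,C,H] q_used=2 → run E
t=7: queue=[E,F,D,C,H] q_used=3 → run E
t=8: queue=[F,D,C,H,E] q_used=0 → run F
t=9: queue=[F,D,C,H,E] q_used=1 → run F
t=10: queue=[F,D,C,H,E] q_used=2 → run F
t=11: queue=[F,D,C,H,E] q_used=3 → run F
t=12: queue=[D,C,H,E,F] q_used=0 → run D
t=13: queue=[D,C,H,E,F] q_used=1 → run D
t=14: queue=[D,C,H,E,F] q_used=2 → run D
t=15: queue=[C,H,E,F] q_used=0 → run C
t=16: queue=[H,E,F] q_used=0 → run H
t=17: queue=[H,E,F] q_used=1 → run H
t=18: queue=[H,E,F] q_used=2 → run H
t=19: queue=[H,E,F] q_used=3 → run H
t=20: queue=[E,F,H] q_used=0 → run E
t=21: queue=[E,F,H] q_used=1 → run E
t=22: queue=[E,F,H] q_used=2 → run E
t=23: queue=[F,H] q_used=0 → run F
t=24: queue=[F,H] q_used=1 → run F
t=25: queue=[H] q_used=0 → run H
t=26: (idle)
t=27: (idle)
t=28: (idle)
t=29: (idle)
t=30: (idle)

completion order = D, C, E, F, H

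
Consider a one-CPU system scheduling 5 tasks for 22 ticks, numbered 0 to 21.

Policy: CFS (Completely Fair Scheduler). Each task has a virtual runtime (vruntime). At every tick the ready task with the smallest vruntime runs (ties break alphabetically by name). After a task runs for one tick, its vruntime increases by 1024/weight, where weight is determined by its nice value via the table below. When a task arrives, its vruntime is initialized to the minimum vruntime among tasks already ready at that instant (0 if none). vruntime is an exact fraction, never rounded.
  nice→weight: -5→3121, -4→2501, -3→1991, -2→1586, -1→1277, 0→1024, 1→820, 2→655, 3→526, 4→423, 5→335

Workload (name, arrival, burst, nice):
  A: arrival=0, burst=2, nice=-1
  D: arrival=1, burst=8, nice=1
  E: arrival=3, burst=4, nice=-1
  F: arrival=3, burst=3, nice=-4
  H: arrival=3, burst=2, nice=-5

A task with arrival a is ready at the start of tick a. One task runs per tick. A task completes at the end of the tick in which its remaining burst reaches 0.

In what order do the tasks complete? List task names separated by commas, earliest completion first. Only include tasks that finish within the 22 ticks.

completion order = A, H, F, E, D

t=0: vr[A=0] → run A
t=1: vr[A=1024/1277 D=1024/1277] → run A
t=2: vr[D=1024/1277] → run D
t=3: vr[D=536832/261785 E=536832/261785 F=536832/261785 H=536832/261785] → run D
t=4: vr[D=863744/261785 E=536832/261785 F=536832/261785 H=536832/261785] → run E
t=5: vr[D=863744/261785 E=746752/261785 F=536832/261785 H=536832/261785] → run F
t=6: vr[D=863744/261785 E=746752/261785 F=39284992/15968885 H=536832/261785] → run H
t=7: vr[D=863744/261785 E=746752/261785 F=39284992/15968885 H=1943520512/817030985] → run H
t=8: vr[D=863744/261785 E=746752/261785 F=39284992/15968885] → run F
t=9: vr[D=863744/261785 E=746752/261785 F=45823232/15968885] → run E
t=10: vr[D=863744/261785 E=956672/261785 F=45823232/15968885] → run F
t=11: vr[D=863744/261785 E=956672/261785] → run D
t=12: vr[D=1190656/261785 E=956672/261785] → run E
t=13: vr[D=1190656/261785 E=1166592/261785] → run E
t=14: vr[D=1190656/261785] → run D
t=15: vr[D=1517568/261785] → run D
t=16: vr[D=368896/52357] → run D
t=17: vr[D=2171392/261785] → run D
t=18: vr[D=2498304/261785] → run D
t=19: (idle)
t=20: (idle)
t=21: (idle)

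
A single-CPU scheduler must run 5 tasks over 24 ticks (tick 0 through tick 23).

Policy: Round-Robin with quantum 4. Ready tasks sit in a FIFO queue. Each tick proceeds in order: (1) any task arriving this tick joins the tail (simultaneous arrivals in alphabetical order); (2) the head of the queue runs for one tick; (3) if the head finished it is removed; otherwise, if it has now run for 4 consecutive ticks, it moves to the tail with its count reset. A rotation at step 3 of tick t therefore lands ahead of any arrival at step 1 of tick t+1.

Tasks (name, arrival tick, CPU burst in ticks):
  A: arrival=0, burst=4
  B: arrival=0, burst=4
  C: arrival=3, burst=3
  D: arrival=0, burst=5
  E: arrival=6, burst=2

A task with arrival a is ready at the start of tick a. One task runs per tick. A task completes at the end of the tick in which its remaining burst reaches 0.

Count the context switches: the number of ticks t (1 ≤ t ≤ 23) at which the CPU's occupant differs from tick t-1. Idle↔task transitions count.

context switches = 6

t=0: queue=[A,B,D] q_used=0 → run A
t=1: queue=[A,B,D] q_used=1 → run A
t=2: queue=[A,B,D] q_used=2 → run A
t=3: queue=[A,B,D,C] q_used=3 → run A
t=4: queue=[B,D,C] q_used=0 → run B
t=5: queue=[B,D,C] q_used=1 → run B
t=6: queue=[B,D,C,E] q_used=2 → run B
t=7: queue=[B,D,C,E] q_used=3 → run B
t=8: queue=[D,C,E] q_used=0 → run D
t=9: queue=[D,C,E] q_used=1 → run D
t=10: queue=[D,C,E] q_used=2 → run D
t=11: queue=[D,C,E] q_used=3 → run D
t=12: queue=[C,E,D] q_used=0 → run C
t=13: queue=[C,E,D] q_used=1 → run C
t=14: queue=[C,E,D] q_used=2 → run C
t=15: queue=[E,D] q_used=0 → run E
t=16: queue=[E,D] q_used=1 → run E
t=17: queue=[D] q_used=0 → run D
t=18: (idle)
t=19: (idle)
t=20: (idle)
t=21: (idle)
t=22: (idle)
t=23: (idle)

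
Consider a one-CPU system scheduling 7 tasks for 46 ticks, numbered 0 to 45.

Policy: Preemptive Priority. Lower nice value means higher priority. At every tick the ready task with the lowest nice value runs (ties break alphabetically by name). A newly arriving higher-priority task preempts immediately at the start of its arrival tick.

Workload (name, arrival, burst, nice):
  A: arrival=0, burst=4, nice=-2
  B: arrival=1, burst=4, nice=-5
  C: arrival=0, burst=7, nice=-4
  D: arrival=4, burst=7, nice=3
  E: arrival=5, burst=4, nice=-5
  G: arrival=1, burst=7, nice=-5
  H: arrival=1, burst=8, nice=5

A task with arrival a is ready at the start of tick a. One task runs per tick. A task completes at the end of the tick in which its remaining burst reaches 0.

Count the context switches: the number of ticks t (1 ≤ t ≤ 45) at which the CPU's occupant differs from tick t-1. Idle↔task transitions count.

context switches = 8

t=0: ready={A,C} → run C
t=1: ready={A,B,C,G,H} → run B
t=2: ready={A,B,C,G,H} → run B
t=3: ready={A,B,C,G,H} → run B
t=4: ready={A,B,C,D,G,H} → run B
t=5: ready={A,C,D,E,G,H} → run E
t=6: ready={A,C,D,E,G,H} → run E
t=7: ready={A,C,D,E,G,H} → run E
t=8: ready={A,C,D,E,G,H} → run E
t=9: ready={A,C,D,G,H} → run G
t=10: ready={A,C,D,G,H} → run G
t=11: ready={A,C,D,G,H} → run G
t=12: ready={A,C,D,G,H} → run G
t=13: ready={A,C,D,G,H} → run G
t=14: ready={A,C,D,G,H} → run G
t=15: ready={A,C,D,G,H} → run G
t=16: ready={A,C,D,H} → run C
t=17: ready={A,C,D,H} → run C
t=18: ready={A,C,D,H} → run C
t=19: ready={A,C,D,H} → run C
t=20: ready={A,C,D,H} → run C
t=21: ready={A,C,D,H} → run C
t=22: ready={A,D,H} → run A
t=23: ready={A,D,H} → run A
t=24: ready={A,D,H} → run A
t=25: ready={A,D,H} → run A
t=26: ready={D,H} → run D
t=27: ready={D,H} → run D
t=28: ready={D,H} → run D
t=29: ready={D,H} → run D
t=30: ready={D,H} → run D
t=31: ready={D,H} → run D
t=32: ready={D,H} → run D
t=33: ready={H} → run H
t=34: ready={H} → run H
t=35: ready={H} → run H
t=36: ready={H} → run H
t=37: ready={H} → run H
t=38: ready={H} → run H
t=39: ready={H} → run H
t=40: ready={H} → run H
t=41: (idle)
t=42: (idle)
t=43: (idle)
t=44: (idle)
t=45: (idle)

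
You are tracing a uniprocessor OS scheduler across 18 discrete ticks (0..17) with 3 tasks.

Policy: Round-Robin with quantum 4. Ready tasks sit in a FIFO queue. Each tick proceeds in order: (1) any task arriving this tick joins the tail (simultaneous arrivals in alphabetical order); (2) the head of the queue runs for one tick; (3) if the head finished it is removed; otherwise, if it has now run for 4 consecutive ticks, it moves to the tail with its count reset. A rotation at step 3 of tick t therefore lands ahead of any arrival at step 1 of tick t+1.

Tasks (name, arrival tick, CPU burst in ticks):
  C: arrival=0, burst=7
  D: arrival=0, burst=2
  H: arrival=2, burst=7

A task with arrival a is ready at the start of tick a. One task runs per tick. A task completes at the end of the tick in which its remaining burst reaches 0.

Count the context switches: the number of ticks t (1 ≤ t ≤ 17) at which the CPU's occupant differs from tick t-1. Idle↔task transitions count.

t=0: queue=[C,D] q_used=0 → run C
t=1: queue=[C,D] q_used=1 → run C
t=2: queue=[C,D,H] q_used=2 → run C
t=3: queue=[C,D,H] q_used=3 → run C
t=4: queue=[D,H,C] q_used=0 → run D
t=5: queue=[D,H,C] q_used=1 → run D
t=6: queue=[H,C] q_used=0 → run H
t=7: queue=[H,C] q_used=1 → run H
t=8: queue=[H,C] q_used=2 → run H
t=9: queue=[H,C] q_used=3 → run H
t=10: queue=[C,H] q_used=0 → run C
t=11: queue=[C,H] q_used=1 → run C
t=12: queue=[C,H] q_used=2 → run C
t=13: queue=[H] q_used=0 → run H
t=14: queue=[H] q_used=1 → run H
t=15: queue=[H] q_used=2 → run H
t=16: (idle)
t=17: (idle)

context switches = 5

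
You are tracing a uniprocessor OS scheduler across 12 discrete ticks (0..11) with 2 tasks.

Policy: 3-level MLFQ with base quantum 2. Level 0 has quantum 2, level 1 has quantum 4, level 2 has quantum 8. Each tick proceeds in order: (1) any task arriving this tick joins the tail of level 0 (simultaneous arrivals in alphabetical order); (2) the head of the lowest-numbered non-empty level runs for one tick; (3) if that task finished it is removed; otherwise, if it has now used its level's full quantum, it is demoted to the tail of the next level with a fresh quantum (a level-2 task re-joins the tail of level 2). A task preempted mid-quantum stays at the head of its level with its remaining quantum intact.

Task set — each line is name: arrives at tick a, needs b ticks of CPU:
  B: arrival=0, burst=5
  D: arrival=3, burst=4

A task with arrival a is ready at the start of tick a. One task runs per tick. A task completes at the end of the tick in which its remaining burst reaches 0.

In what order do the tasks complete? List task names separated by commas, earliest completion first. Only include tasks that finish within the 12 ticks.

t=0: L0/L1/L2 = B/-/- → run B
t=1: L0/L1/L2 = B/-/- → run B
t=2: L0/L1/L2 = -/B/- → run B
t=3: L0/L1/L2 = D/B/- → run D
t=4: L0/L1/L2 = D/B/- → run D
t=5: L0/L1/L2 = -/BD/- → run B
t=6: L0/L1/L2 = -/BD/- → run B
t=7: L0/L1/L2 = -/D/- → run D
t=8: L0/L1/L2 = -/D/- → run D
t=9: (idle)
t=10: (idle)
t=11: (idle)

completion order = B, D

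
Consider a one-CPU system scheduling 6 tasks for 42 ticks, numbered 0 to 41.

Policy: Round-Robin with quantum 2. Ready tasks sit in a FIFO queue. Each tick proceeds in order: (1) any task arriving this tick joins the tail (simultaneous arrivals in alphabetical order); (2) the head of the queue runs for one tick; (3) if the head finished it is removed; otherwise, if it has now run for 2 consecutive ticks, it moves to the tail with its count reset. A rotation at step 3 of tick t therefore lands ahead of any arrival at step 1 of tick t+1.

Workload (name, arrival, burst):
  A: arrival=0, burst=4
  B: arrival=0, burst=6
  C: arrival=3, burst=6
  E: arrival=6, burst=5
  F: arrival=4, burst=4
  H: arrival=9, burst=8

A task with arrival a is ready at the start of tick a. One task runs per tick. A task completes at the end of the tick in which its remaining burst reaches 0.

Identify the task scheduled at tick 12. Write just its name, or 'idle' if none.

t=0: queue=[A,B] q_used=0 → run A
t=1: queue=[A,B] q_used=1 → run A
t=2: queue=[B,A] q_used=0 → run B
t=3: queue=[B,A,C] q_used=1 → run B
t=4: queue=[A,C,B,F] q_used=0 → run A
t=5: queue=[A,C,B,F] q_used=1 → run A
t=6: queue=[C,B,F,E] q_used=0 → run C
t=7: queue=[C,B,F,E] q_used=1 → run C
t=8: queue=[B,F,E,C] q_used=0 → run B
t=9: queue=[B,F,E,C,H] q_used=1 → run B
t=10: queue=[F,E,C,H,B] q_used=0 → run F
t=11: queue=[F,E,C,H,B] q_used=1 → run F
t=12: queue=[E,C,H,B,F] q_used=0 → run E
t=13: queue=[E,C,H,B,F] q_used=1 → run E
t=14: queue=[C,H,B,F,E] q_used=0 → run C
t=15: queue=[C,H,B,F,E] q_used=1 → run C
t=16: queue=[H,B,F,E,C] q_used=0 → run H
t=17: queue=[H,B,F,E,C] q_used=1 → run H
t=18: queue=[B,F,E,C,H] q_used=0 → run B
t=19: queue=[B,F,E,C,H] q_used=1 → run B
t=20: queue=[F,E,C,H] q_used=0 → run F
t=21: queue=[F,E,C,H] q_used=1 → run F
t=22: queue=[E,C,H] q_used=0 → run E
t=23: queue=[E,C,H] q_used=1 → run E
t=24: queue=[C,H,E] q_used=0 → run C
t=25: queue=[C,H,E] q_used=1 → run C
t=26: queue=[H,E] q_used=0 → run H
t=27: queue=[H,E] q_used=1 → run H
t=28: queue=[E,H] q_used=0 → run E
t=29: queue=[H] q_used=0 → run H
t=30: queue=[H] q_used=1 → run H
t=31: queue=[H] q_used=0 → run H
t=32: queue=[H] q_used=1 → run H
t=33: (idle)
t=34: (idle)
t=35: (idle)
t=36: (idle)
t=37: (idle)
t=38: (idle)
t=39: (idle)
t=40: (idle)
t=41: (idle)

running at tick 12 = E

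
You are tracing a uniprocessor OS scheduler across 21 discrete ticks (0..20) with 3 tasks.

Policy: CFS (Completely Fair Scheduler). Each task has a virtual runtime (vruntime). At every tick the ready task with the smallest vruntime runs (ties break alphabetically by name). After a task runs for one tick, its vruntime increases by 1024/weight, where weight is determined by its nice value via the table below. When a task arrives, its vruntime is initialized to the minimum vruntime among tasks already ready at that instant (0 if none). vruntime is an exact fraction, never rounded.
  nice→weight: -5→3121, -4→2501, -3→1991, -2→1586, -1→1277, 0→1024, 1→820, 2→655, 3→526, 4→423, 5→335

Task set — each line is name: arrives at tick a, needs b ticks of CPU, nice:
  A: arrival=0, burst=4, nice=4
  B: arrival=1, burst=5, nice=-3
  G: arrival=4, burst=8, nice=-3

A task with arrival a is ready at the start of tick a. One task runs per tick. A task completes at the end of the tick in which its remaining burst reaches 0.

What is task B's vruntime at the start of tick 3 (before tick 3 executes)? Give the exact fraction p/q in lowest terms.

vruntime(B, start of tick 3) = 2471936/842193

t=0: vr[A=0] → run A
t=1: vr[A=1024/423 B=1024/423] → run A
t=2: vr[A=2048/423 B=1024/423] → run B
t=3: vr[A=2048/423 B=2471936/842193] → run B
t=4: vr[A=2048/423 B=2905088/842193 G=2905088/842193] → run B
t=5: vr[A=2048/423 B=3338240/842193 G=2905088/842193] → run G
t=6: vr[A=2048/423 B=3338240/842193 G=3338240/842193] → run B
t=7: vr[A=2048/423 B=3771392/842193 G=3338240/842193] → run G
t=8: vr[A=2048/423 B=3771392/842193 G=3771392/842193] → run B
t=9: vr[A=2048/423 G=3771392/842193] → run G
t=10: vr[A=2048/423 G=4204544/842193] → run A
t=11: vr[A=1024/141 G=4204544/842193] → run G
t=12: vr[A=1024/141 G=4637696/842193] → run G
t=13: vr[A=1024/141 G=5070848/842193] → run G
t=14: vr[A=1024/141 G=5504000/842193] → run G
t=15: vr[A=1024/141 G=5937152/842193] → run G
t=16: vr[A=1024/141] → run A
t=17: (idle)
t=18: (idle)
t=19: (idle)
t=20: (idle)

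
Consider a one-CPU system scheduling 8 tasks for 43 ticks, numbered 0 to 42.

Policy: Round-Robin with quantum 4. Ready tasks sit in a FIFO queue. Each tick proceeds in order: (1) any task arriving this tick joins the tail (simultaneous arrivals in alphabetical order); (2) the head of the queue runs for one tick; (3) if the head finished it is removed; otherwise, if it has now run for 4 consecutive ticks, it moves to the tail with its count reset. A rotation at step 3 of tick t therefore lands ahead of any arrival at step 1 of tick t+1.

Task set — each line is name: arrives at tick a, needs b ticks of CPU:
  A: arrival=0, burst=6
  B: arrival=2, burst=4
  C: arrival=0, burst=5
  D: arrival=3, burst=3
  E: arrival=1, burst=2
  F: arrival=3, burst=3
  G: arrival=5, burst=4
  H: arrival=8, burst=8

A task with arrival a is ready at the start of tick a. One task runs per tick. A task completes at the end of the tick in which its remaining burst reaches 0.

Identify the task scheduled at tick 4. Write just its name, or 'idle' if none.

t=0: queue=[A,C] q_used=0 → run A
t=1: queue=[A,C,E] q_used=1 → run A
t=2: queue=[A,C,E,B] q_used=2 → run A
t=3: queue=[A,C,E,B,D,F] q_used=3 → run A
t=4: queue=[C,E,B,D,F,A] q_used=0 → run C
t=5: queue=[C,E,B,D,F,A,G] q_used=1 → run C
t=6: queue=[C,E,B,D,F,A,G] q_used=2 → run C
t=7: queue=[C,E,B,D,F,A,G] q_used=3 → run C
t=8: queue=[E,B,D,F,A,G,C,H] q_used=0 → run E
t=9: queue=[E,B,D,F,A,G,C,H] q_used=1 → run E
t=10: queue=[B,D,F,A,G,C,H] q_used=0 → run B
t=11: queue=[B,D,F,A,G,C,H] q_used=1 → run B
t=12: queue=[B,D,F,A,G,C,H] q_used=2 → run B
t=13: queue=[B,D,F,A,G,C,H] q_used=3 → run B
t=14: queue=[D,F,A,G,C,H] q_used=0 → run D
t=15: queue=[D,F,A,G,C,H] q_used=1 → run D
t=16: queue=[D,F,A,G,C,H] q_used=2 → run D
t=17: queue=[F,A,G,C,H] q_used=0 → run F
t=18: queue=[F,A,G,C,H] q_used=1 → run F
t=19: queue=[F,A,G,C,H] q_used=2 → run F
t=20: queue=[A,G,C,H] q_used=0 → run A
t=21: queue=[A,G,C,H] q_used=1 → run A
t=22: queue=[G,C,H] q_used=0 → run G
t=23: queue=[G,C,H] q_used=1 → run G
t=24: queue=[G,C,H] q_used=2 → run G
t=25: queue=[G,C,H] q_used=3 → run G
t=26: queue=[C,H] q_used=0 → run C
t=27: queue=[H] q_used=0 → run H
t=28: queue=[H] q_used=1 → run H
t=29: queue=[H] q_used=2 → run H
t=30: queue=[H] q_used=3 → run H
t=31: queue=[H] q_used=0 → run H
t=32: queue=[H] q_used=1 → run H
t=33: queue=[H] q_used=2 → run H
t=34: queue=[H] q_used=3 → run H
t=35: (idle)
t=36: (idle)
t=37: (idle)
t=38: (idle)
t=39: (idle)
t=40: (idle)
t=41: (idle)
t=42: (idle)

running at tick 4 = C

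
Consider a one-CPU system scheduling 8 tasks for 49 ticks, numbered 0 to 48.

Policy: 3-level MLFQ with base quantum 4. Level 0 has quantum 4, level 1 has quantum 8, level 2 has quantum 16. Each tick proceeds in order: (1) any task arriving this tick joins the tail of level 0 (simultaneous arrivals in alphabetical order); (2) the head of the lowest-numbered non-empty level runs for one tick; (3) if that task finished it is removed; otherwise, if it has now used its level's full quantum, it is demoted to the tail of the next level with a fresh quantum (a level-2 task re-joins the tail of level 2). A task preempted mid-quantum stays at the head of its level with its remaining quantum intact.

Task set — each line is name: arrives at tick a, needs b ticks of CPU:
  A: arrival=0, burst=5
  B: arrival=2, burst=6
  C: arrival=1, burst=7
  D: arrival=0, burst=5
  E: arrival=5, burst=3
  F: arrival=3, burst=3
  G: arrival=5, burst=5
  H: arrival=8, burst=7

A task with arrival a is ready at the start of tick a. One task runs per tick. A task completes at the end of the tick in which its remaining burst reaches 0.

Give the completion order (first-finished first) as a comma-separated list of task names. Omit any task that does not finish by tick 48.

completion order = F, E, A, D, C, B, G, H

t=0: L0/L1/L2 = AD/-/- → run A
t=1: L0/L1/L2 = ADC/-/- → run A
t=2: L0/L1/L2 = ADCB/-/- → run A
t=3: L0/L1/L2 = ADCBF/-/- → run A
t=4: L0/L1/L2 = DCBF/A/- → run D
t=5: L0/L1/L2 = DCBFEG/A/- → run D
t=6: L0/L1/L2 = DCBFEG/A/- → run D
t=7: L0/L1/L2 = DCBFEG/A/- → run D
t=8: L0/L1/L2 = CBFEGH/AD/- → run C
t=9: L0/L1/L2 = CBFEGH/AD/- → run C
t=10: L0/L1/L2 = CBFEGH/AD/- → run C
t=11: L0/L1/L2 = CBFEGH/AD/- → run C
t=12: L0/L1/L2 = BFEGH/ADC/- → run B
t=13: L0/L1/L2 = BFEGH/ADC/- → run B
t=14: L0/L1/L2 = BFEGH/ADC/- → run B
t=15: L0/L1/L2 = BFEGH/ADC/- → run B
t=16: L0/L1/L2 = FEGH/ADCB/- → run F
t=17: L0/L1/L2 = FEGH/ADCB/- → run F
t=18: L0/L1/L2 = FEGH/ADCB/- → run F
t=19: L0/L1/L2 = EGH/ADCB/- → run E
t=20: L0/L1/L2 = EGH/ADCB/- → run E
t=21: L0/L1/L2 = EGH/ADCB/- → run E
t=22: L0/L1/L2 = GH/ADCB/- → run G
t=23: L0/L1/L2 = GH/ADCB/- → run G
t=24: L0/L1/L2 = GH/ADCB/- → run G
t=25: L0/L1/L2 = GH/ADCB/- → run G
t=26: L0/L1/L2 = H/ADCBG/- → run H
t=27: L0/L1/L2 = H/ADCBG/- → run H
t=28: L0/L1/L2 = H/ADCBG/- → run H
t=29: L0/L1/L2 = H/ADCBG/- → run H
t=30: L0/L1/L2 = -/ADCBGH/- → run A
t=31: L0/L1/L2 = -/DCBGH/- → run D
t=32: L0/L1/L2 = -/CBGH/- → run C
t=33: L0/L1/L2 = -/CBGH/- → run C
t=34: L0/L1/L2 = -/CBGH/- → run C
t=35: L0/L1/L2 = -/BGH/- → run B
t=36: L0/L1/L2 = -/BGH/- → run B
t=37: L0/L1/L2 = -/GH/- → run G
t=38: L0/L1/L2 = -/H/- → run H
t=39: L0/L1/L2 = -/H/- → run H
t=40: L0/L1/L2 = -/H/- → run H
t=41: (idle)
t=42: (idle)
t=43: (idle)
t=44: (idle)
t=45: (idle)
t=46: (idle)
t=47: (idle)
t=48: (idle)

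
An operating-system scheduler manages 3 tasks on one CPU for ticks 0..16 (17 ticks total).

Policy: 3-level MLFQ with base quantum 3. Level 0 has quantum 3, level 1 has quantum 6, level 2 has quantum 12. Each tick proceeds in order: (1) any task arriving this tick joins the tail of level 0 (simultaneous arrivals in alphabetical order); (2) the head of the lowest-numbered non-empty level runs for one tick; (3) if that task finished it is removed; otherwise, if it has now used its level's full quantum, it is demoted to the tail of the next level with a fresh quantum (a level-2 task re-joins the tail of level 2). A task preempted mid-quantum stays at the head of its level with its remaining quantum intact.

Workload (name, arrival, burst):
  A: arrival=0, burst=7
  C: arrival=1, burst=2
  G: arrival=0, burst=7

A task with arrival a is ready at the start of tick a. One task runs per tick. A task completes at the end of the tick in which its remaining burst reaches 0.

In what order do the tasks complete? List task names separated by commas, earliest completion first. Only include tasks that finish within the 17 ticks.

t=0: L0/L1/L2 = AG/-/- → run A
t=1: L0/L1/L2 = AGC/-/- → run A
t=2: L0/L1/L2 = AGC/-/- → run A
t=3: L0/L1/L2 = GC/A/- → run G
t=4: L0/L1/L2 = GC/A/- → run G
t=5: L0/L1/L2 = GC/A/- → run G
t=6: L0/L1/L2 = C/AG/- → run C
t=7: L0/L1/L2 = C/AG/- → run C
t=8: L0/L1/L2 = -/AG/- → run A
t=9: L0/L1/L2 = -/AG/- → run A
t=10: L0/L1/L2 = -/AG/- → run A
t=11: L0/L1/L2 = -/AG/- → run A
t=12: L0/L1/L2 = -/G/- → run G
t=13: L0/L1/L2 = -/G/- → run G
t=14: L0/L1/L2 = -/G/- → run G
t=15: L0/L1/L2 = -/G/- → run G
t=16: (idle)

completion order = C, A, G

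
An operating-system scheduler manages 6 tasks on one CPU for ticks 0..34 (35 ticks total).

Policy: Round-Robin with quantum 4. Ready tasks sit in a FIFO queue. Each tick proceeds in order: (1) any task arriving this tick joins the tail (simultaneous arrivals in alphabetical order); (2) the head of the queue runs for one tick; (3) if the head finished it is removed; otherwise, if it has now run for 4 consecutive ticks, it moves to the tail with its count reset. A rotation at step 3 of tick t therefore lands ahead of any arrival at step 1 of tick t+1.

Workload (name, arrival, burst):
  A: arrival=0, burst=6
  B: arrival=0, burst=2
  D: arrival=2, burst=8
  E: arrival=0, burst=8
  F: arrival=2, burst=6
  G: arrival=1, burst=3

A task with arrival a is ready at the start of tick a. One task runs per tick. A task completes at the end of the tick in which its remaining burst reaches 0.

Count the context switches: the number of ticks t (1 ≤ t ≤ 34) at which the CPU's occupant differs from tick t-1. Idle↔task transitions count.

t=0: queue=[A,B,E] q_used=0 → run A
t=1: queue=[A,B,E,G] q_used=1 → run A
t=2: queue=[A,B,E,G,D,F] q_used=2 → run A
t=3: queue=[A,B,E,G,D,F] q_used=3 → run A
t=4: queue=[B,E,G,D,F,A] q_used=0 → run B
t=5: queue=[B,E,G,D,F,A] q_used=1 → run B
t=6: queue=[E,G,D,F,A] q_used=0 → run E
t=7: queue=[E,G,D,F,A] q_used=1 → run E
t=8: queue=[E,G,D,F,A] q_used=2 → run E
t=9: queue=[E,G,D,F,A] q_used=3 → run E
t=10: queue=[G,D,F,A,E] q_used=0 → run G
t=11: queue=[G,D,F,A,E] q_used=1 → run G
t=12: queue=[G,D,F,A,E] q_used=2 → run G
t=13: queue=[D,F,A,E] q_used=0 → run D
t=14: queue=[D,F,A,E] q_used=1 → run D
t=15: queue=[D,F,A,E] q_used=2 → run D
t=16: queue=[D,F,A,E] q_used=3 → run D
t=17: queue=[F,A,E,D] q_used=0 → run F
t=18: queue=[F,A,E,D] q_used=1 → run F
t=19: queue=[F,A,E,D] q_used=2 → run F
t=20: queue=[F,A,E,D] q_used=3 → run F
t=21: queue=[A,E,D,F] q_used=0 → run A
t=22: queue=[A,E,D,F] q_used=1 → run A
t=23: queue=[E,D,F] q_used=0 → run E
t=24: queue=[E,D,F] q_used=1 → run E
t=25: queue=[E,D,F] q_used=2 → run E
t=26: queue=[E,D,F] q_used=3 → run E
t=27: queue=[D,F] q_used=0 → run D
t=28: queue=[D,F] q_used=1 → run D
t=29: queue=[D,F] q_used=2 → run D
t=30: queue=[D,F] q_used=3 → run D
t=31: queue=[F] q_used=0 → run F
t=32: queue=[F] q_used=1 → run F
t=33: (idle)
t=34: (idle)

context switches = 10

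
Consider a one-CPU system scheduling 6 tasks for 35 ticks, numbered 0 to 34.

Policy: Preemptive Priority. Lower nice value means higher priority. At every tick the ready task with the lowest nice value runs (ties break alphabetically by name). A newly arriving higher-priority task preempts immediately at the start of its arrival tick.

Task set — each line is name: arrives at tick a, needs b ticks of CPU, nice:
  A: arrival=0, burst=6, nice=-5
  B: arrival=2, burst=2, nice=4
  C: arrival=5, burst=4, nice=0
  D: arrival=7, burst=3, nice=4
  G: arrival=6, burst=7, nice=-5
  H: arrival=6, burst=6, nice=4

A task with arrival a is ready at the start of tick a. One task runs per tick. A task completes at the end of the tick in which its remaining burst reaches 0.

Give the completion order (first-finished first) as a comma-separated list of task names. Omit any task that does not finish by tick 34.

completion order = A, G, C, B, D, H

t=0: ready={A} → run A
t=1: ready={A} → run A
t=2: ready={A,B} → run A
t=3: ready={A,B} → run A
t=4: ready={A,B} → run A
t=5: ready={A,B,C} → run A
t=6: ready={B,C,G,H} → run G
t=7: ready={B,C,D,G,H} → run G
t=8: ready={B,C,D,G,H} → run G
t=9: ready={B,C,D,G,H} → run G
t=10: ready={B,C,D,G,H} → run G
t=11: ready={B,C,D,G,H} → run G
t=12: ready={B,C,D,G,H} → run G
t=13: ready={B,C,D,H} → run C
t=14: ready={B,C,D,H} → run C
t=15: ready={B,C,D,H} → run C
t=16: ready={B,C,D,H} → run C
t=17: ready={B,D,H} → run B
t=18: ready={B,D,H} → run B
t=19: ready={D,H} → run D
t=20: ready={D,H} → run D
t=21: ready={D,H} → run D
t=22: ready={H} → run H
t=23: ready={H} → run H
t=24: ready={H} → run H
t=25: ready={H} → run H
t=26: ready={H} → run H
t=27: ready={H} → run H
t=28: (idle)
t=29: (idle)
t=30: (idle)
t=31: (idle)
t=32: (idle)
t=33: (idle)
t=34: (idle)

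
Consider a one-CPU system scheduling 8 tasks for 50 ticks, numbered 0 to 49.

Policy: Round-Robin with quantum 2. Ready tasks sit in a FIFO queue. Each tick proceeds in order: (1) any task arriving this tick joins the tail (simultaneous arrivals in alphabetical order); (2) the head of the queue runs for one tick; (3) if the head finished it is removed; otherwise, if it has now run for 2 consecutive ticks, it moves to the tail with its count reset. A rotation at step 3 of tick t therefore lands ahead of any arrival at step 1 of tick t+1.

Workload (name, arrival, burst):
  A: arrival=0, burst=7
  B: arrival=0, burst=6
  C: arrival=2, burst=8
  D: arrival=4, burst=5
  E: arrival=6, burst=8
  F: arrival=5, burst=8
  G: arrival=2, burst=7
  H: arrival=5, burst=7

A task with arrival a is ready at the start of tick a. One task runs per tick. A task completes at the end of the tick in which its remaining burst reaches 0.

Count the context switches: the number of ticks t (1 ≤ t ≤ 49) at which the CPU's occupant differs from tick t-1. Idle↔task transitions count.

context switches = 25

t=0: queue=[A,B] q_used=0 → run A
t=1: queue=[A,B] q_used=1 → run A
t=2: queue=[B,A,C,G] q_used=0 → run B
t=3: queue=[B,A,C,G] q_used=1 → run B
t=4: queue=[A,C,G,B,D] q_used=0 → run A
t=5: queue=[A,C,G,B,D,F,H] q_used=1 → run A
t=6: queue=[C,G,B,D,F,H,A,E] q_used=0 → run C
t=7: queue=[C,G,B,D,F,H,A,E] q_used=1 → run C
t=8: queue=[G,B,D,F,H,A,E,C] q_used=0 → run G
t=9: queue=[G,B,D,F,H,A,E,C] q_used=1 → run G
t=10: queue=[B,D,F,H,A,E,C,G] q_used=0 → run B
t=11: queue=[B,D,F,H,A,E,C,G] q_used=1 → run B
t=12: queue=[D,F,H,A,E,C,G,B] q_used=0 → run D
t=13: queue=[D,F,H,A,E,C,G,B] q_used=1 → run D
t=14: queue=[F,H,A,E,C,G,B,D] q_used=0 → run F
t=15: queue=[F,H,A,E,C,G,B,D] q_used=1 → run F
t=16: queue=[H,A,E,C,G,B,D,F] q_used=0 → run H
t=17: queue=[H,A,E,C,G,B,D,F] q_used=1 → run H
t=18: queue=[A,E,C,G,B,D,F,H] q_used=0 → run A
t=19: queue=[A,E,C,G,B,D,F,H] q_used=1 → run A
t=20: queue=[E,C,G,B,D,F,H,A] q_used=0 → run E
t=21: queue=[E,C,G,B,D,F,H,A] q_used=1 → run E
t=22: queue=[C,G,B,D,F,H,A,E] q_used=0 → run C
t=23: queue=[C,G,B,D,F,H,A,E] q_used=1 → run C
t=24: queue=[G,B,D,F,H,A,E,C] q_used=0 → run G
t=25: queue=[G,B,D,F,H,A,E,C] q_used=1 → run G
t=26: queue=[B,D,F,H,A,E,C,G] q_used=0 → run B
t=27: queue=[B,D,F,H,A,E,C,G] q_used=1 → run B
t=28: queue=[D,F,H,A,E,C,G] q_used=0 → run D
t=29: queue=[D,F,H,A,E,C,G] q_used=1 → run D
t=30: queue=[F,H,A,E,C,G,D] q_used=0 → run F
t=31: queue=[F,H,A,E,C,G,D] q_used=1 → run F
t=32: queue=[H,A,E,C,G,D,F] q_used=0 → run H
t=33: queue=[H,A,E,C,G,D,F] q_used=1 → run H
t=34: queue=[A,E,C,G,D,F,H] q_used=0 → run A
t=35: queue=[E,C,G,D,F,H] q_used=0 → run E
t=36: queue=[E,C,G,D,F,H] q_used=1 → run E
t=37: queue=[C,G,D,F,H,E] q_used=0 → run C
t=38: queue=[C,G,D,F,H,E] q_used=1 → run C
t=39: queue=[G,D,F,H,E,C] q_used=0 → run G
t=40: queue=[G,D,F,H,E,C] q_used=1 → run G
t=41: queue=[D,F,H,E,C,G] q_used=0 → run D
t=42: queue=[F,H,E,C,G] q_used=0 → run F
t=43: queue=[F,H,E,C,G] q_used=1 → run F
t=44: queue=[H,E,C,G,F] q_used=0 → run H
t=45: queue=[H,E,C,G,F] q_used=1 → run H
t=46: queue=[E,C,G,F,H] q_used=0 → run E
t=47: queue=[E,C,G,F,H] q_used=1 → run E
t=48: queue=[C,G,F,H,E] q_used=0 → run C
t=49: queue=[C,G,F,H,E] q_used=1 → run C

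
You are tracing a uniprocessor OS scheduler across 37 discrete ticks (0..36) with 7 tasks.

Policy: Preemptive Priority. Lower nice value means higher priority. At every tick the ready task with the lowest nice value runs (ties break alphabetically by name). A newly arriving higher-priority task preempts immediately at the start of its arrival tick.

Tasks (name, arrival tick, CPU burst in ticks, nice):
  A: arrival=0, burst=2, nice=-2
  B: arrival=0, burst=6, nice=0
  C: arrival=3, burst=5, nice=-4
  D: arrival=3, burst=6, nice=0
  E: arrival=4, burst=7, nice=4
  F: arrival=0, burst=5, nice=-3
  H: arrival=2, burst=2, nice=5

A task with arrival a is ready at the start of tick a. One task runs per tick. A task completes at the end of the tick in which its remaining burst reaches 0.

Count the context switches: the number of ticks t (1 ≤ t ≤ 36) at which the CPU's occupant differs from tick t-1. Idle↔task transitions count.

context switches = 8

t=0: ready={A,B,F} → run F
t=1: ready={A,B,F} → run F
t=2: ready={A,B,F,H} → run F
t=3: ready={A,B,C,D,F,H} → run C
t=4: ready={A,B,C,D,E,F,H} → run C
t=5: ready={A,B,C,D,E,F,H} → run C
t=6: ready={A,B,C,D,E,F,H} → run C
t=7: ready={A,B,C,D,E,F,H} → run C
t=8: ready={A,B,D,E,F,H} → run F
t=9: ready={A,B,D,E,F,H} → run F
t=10: ready={A,B,D,E,H} → run A
t=11: ready={A,B,D,E,H} → run A
t=12: ready={B,D,E,H} → run B
t=13: ready={B,D,E,H} → run B
t=14: ready={B,D,E,H} → run B
t=15: ready={B,D,E,H} → run B
t=16: ready={B,D,E,H} → run B
t=17: ready={B,D,E,H} → run B
t=18: ready={D,E,H} → run D
t=19: ready={D,E,H} → run D
t=20: ready={D,E,H} → run D
t=21: ready={D,E,H} → run D
t=22: ready={D,E,H} → run D
t=23: ready={D,E,H} → run D
t=24: ready={E,H} → run E
t=25: ready={E,H} → run E
t=26: ready={E,H} → run E
t=27: ready={E,H} → run E
t=28: ready={E,H} → run E
t=29: ready={E,H} → run E
t=30: ready={E,H} → run E
t=31: ready={H} → run H
t=32: ready={H} → run H
t=33: (idle)
t=34: (idle)
t=35: (idle)
t=36: (idle)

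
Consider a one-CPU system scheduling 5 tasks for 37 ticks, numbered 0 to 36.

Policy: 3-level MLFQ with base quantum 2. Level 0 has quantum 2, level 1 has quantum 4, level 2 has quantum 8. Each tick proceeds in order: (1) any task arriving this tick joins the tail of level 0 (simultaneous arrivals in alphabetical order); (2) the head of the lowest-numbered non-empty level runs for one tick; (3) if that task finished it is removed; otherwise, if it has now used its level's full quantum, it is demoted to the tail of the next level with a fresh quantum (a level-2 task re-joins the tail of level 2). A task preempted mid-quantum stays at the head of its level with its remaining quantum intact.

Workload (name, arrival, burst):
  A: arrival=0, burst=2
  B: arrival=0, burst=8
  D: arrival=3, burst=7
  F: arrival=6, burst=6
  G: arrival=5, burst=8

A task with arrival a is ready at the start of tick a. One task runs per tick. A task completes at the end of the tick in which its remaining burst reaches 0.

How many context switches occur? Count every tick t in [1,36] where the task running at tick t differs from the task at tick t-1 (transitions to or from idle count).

t=0: L0/L1/L2 = AB/-/- → run A
t=1: L0/L1/L2 = AB/-/- → run A
t=2: L0/L1/L2 = B/-/- → run B
t=3: L0/L1/L2 = BD/-/- → run B
t=4: L0/L1/L2 = D/B/- → run D
t=5: L0/L1/L2 = DG/B/- → run D
t=6: L0/L1/L2 = GF/BD/- → run G
t=7: L0/L1/L2 = GF/BD/- → run G
t=8: L0/L1/L2 = F/BDG/- → run F
t=9: L0/L1/L2 = F/BDG/- → run F
t=10: L0/L1/L2 = -/BDGF/- → run B
t=11: L0/L1/L2 = -/BDGF/- → run B
t=12: L0/L1/L2 = -/BDGF/- → run B
t=13: L0/L1/L2 = -/BDGF/- → run B
t=14: L0/L1/L2 = -/DGF/B → run D
t=15: L0/L1/L2 = -/DGF/B → run D
t=16: L0/L1/L2 = -/DGF/B → run D
t=17: L0/L1/L2 = -/DGF/B → run D
t=18: L0/L1/L2 = -/GF/BD → run G
t=19: L0/L1/L2 = -/GF/BD → run G
t=20: L0/L1/L2 = -/GF/BD → run G
t=21: L0/L1/L2 = -/GF/BD → run G
t=22: L0/L1/L2 = -/F/BDG → run F
t=23: L0/L1/L2 = -/F/BDG → run F
t=24: L0/L1/L2 = -/F/BDG → run F
t=25: L0/L1/L2 = -/F/BDG → run F
t=26: L0/L1/L2 = -/-/BDG → run B
t=27: L0/L1/L2 = -/-/BDG → run B
t=28: L0/L1/L2 = -/-/DG → run D
t=29: L0/L1/L2 = -/-/G → run G
t=30: L0/L1/L2 = -/-/G → run G
t=31: (idle)
t=32: (idle)
t=33: (idle)
t=34: (idle)
t=35: (idle)
t=36: (idle)

context switches = 12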